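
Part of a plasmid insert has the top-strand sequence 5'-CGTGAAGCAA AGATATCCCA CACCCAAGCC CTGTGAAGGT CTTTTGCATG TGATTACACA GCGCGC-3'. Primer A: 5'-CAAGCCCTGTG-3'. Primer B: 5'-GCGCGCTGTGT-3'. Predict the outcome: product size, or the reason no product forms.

Primer A (CAAGCCCTGTG) matches the top strand at positions 25–35; it acts as a forward primer.
Primer B's reverse complement is ACACAGCGCGC, matching the top strand at positions 56–66; it acts as a reverse primer.
The 3' ends face each other across positions 25–66, giving a 42 bp product.

Yes — a 42 bp product.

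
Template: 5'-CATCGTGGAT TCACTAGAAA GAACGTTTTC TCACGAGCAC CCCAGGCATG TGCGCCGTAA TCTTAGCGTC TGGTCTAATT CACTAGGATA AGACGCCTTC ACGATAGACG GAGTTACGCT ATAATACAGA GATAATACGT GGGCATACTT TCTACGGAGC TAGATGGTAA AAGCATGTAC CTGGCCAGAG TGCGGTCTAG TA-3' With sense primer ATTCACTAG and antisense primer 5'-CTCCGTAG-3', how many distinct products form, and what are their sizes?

The forward primer ATTCACTAG matches the top strand at positions 9–17, 78–86.
The reverse primer's reverse complement is CTACGGAG, matching at positions 152–159.
Each forward site pairs with the reverse site to give a product ending at position 159: sizes 151, 82 bp.

Two products: 151 bp, 82 bp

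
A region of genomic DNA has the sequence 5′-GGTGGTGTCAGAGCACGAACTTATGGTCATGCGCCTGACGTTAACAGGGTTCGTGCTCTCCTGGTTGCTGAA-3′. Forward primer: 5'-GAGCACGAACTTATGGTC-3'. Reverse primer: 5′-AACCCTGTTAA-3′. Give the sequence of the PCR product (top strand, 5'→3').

Forward primer GAGCACGAACTTATGGTC is found on the top strand at positions 11–28.
The reverse primer's reverse complement is TTAACAGGGTT, which matches the template at positions 41–51.
The product is the template from position 11 through 51 (41 bp).

5'-GAGCACGAACTTATGGTCATGCGCCTGACGTTAACAGGGTT-3'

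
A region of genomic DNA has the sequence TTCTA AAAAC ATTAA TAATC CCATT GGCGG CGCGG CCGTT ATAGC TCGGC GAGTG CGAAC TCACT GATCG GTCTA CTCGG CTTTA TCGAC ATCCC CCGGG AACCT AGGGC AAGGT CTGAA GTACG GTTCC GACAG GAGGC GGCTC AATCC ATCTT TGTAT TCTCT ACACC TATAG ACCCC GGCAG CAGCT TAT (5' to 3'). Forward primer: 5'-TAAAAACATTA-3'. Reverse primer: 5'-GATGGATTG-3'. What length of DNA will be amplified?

150 bp

Scanning the template, TAAAAACATTA occurs at positions 4–14; this primer anneals to the bottom strand there with its 3' end pointing downstream.
Reverse complement of the reverse primer: CAATCCATC. This occurs on the top strand at positions 145–153.
Product length = (reverse-primer end) − (forward-primer start) + 1 = 153 − 4 + 1 = 150 bp.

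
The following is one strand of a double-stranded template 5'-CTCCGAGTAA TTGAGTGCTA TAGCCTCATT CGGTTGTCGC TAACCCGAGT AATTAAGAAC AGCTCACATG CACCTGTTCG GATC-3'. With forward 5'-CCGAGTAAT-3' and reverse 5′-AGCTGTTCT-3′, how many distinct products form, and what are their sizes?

The forward primer CCGAGTAAT matches the top strand at positions 3–11, 45–53.
The reverse primer's reverse complement is AGAACAGCT, matching at positions 56–64.
Each forward site pairs with the reverse site to give a product ending at position 64: sizes 62, 20 bp.

Two products: 62 bp, 20 bp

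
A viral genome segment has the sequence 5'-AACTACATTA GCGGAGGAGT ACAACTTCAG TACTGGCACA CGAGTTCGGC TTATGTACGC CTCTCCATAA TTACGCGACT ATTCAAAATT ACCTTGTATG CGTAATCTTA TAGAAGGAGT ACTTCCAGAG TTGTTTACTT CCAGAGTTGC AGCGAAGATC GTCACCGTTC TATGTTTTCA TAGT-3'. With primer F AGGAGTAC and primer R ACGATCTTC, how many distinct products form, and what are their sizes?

Two products: 148 bp, 48 bp

The forward primer AGGAGTAC matches the top strand at positions 15–22, 115–122.
The reverse primer's reverse complement is GAAGATCGT, matching at positions 154–162.
Each forward site pairs with the reverse site to give a product ending at position 162: sizes 148, 48 bp.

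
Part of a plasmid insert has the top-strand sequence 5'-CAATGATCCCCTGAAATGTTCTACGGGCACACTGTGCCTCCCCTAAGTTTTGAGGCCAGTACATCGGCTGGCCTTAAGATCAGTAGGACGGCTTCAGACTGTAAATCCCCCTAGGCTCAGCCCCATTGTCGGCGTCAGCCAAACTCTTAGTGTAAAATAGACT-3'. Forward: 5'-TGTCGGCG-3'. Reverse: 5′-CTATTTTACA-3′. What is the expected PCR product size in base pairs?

34 bp

Scanning the template, TGTCGGCG occurs at positions 127–134; this primer anneals to the bottom strand there with its 3' end pointing downstream.
Reverse complement of the reverse primer: TGTAAAATAG. This occurs on the top strand at positions 151–160.
The product runs from position 127 to position 160, so its length is 160 − 127 + 1 = 34 bp.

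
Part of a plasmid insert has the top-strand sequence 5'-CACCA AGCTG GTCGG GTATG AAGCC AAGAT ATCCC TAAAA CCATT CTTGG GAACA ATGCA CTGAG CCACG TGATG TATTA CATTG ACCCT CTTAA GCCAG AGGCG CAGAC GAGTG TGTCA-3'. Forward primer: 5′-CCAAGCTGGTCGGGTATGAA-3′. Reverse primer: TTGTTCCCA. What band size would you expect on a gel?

54 bp

Forward primer CCAAGCTGGTCGGGTATGAA is found on the top strand at positions 3–22.
Taking the reverse complement of TTGTTCCCA gives TGGGAACAA, found at positions 48–56 on the template; the primer anneals here to the top strand with its 3' end pointing upstream.
Amplicon spans positions 3–56: 54 bp.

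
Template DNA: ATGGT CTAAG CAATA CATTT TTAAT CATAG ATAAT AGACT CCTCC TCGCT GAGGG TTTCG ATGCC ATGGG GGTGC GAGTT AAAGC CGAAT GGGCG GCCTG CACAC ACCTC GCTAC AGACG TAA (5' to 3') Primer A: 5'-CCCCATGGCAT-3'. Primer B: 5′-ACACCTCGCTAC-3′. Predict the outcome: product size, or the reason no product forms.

Primer A (CCCCATGGCAT) has reverse complement ATGCCATGGGG, which matches the top strand at positions 61–71; primer A anneals to the top strand there with its 3' end pointing upstream toward position 61.
Primer B (ACACCTCGCTAC) matches the top strand directly at positions 104–115; it anneals to the bottom strand with its 3' end pointing downstream toward position 115.
The 3' ends diverge (primer A extends toward position 1, primer B toward position 123), so the primers never converge on a shared product.

No product — the primers' 3' ends point away from each other.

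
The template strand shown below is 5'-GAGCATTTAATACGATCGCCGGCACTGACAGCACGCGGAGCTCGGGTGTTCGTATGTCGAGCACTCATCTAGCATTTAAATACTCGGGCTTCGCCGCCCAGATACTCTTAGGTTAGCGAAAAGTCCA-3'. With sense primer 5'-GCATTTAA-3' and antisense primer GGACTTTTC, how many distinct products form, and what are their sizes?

Two products: 124 bp, 55 bp

The forward primer GCATTTAA matches the top strand at positions 3–10, 72–79.
The reverse primer's reverse complement is GAAAAGTCC, matching at positions 118–126.
Each forward site pairs with the reverse site to give a product ending at position 126: sizes 124, 55 bp.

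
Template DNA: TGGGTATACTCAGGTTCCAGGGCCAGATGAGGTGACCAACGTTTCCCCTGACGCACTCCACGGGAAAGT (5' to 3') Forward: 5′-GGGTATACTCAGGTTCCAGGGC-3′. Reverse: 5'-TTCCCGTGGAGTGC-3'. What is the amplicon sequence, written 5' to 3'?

5'-GGGTATACTCAGGTTCCAGGGCCAGATGAGGTGACCAACGTTTCCCCTGACGCACTCCACGGGAA-3'

Forward primer GGGTATACTCAGGTTCCAGGGC is found on the top strand at positions 2–23.
Taking the reverse complement of TTCCCGTGGAGTGC gives GCACTCCACGGGAA, found at positions 53–66 on the template; the primer anneals here to the top strand with its 3' end pointing upstream.
The product is the template from position 2 through 66 (65 bp).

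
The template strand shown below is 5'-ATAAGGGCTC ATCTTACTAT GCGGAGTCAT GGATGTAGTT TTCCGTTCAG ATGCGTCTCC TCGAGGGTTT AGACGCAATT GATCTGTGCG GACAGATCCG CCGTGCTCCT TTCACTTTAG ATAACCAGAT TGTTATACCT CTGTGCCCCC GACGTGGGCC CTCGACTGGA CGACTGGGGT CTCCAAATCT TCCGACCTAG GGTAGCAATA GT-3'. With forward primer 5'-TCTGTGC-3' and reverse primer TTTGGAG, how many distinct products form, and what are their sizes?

The forward primer TCTGTGC matches the top strand at positions 83–89, 140–146.
The reverse primer's reverse complement is CTCCAAA, matching at positions 181–187.
Each forward site pairs with the reverse site to give a product ending at position 187: sizes 105, 48 bp.

Two products: 105 bp, 48 bp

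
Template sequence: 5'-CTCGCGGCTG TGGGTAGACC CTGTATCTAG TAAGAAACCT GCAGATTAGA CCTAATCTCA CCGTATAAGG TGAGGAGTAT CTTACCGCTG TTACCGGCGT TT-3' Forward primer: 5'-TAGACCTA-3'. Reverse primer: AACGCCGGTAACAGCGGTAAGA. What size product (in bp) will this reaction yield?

55 bp

Forward primer TAGACCTA is found on the top strand at positions 47–54.
Taking the reverse complement of AACGCCGGTAACAGCGGTAAGA gives TCTTACCGCTGTTACCGGCGTT, found at positions 80–101 on the template; the primer anneals here to the top strand with its 3' end pointing upstream.
Amplicon spans positions 47–101: 55 bp.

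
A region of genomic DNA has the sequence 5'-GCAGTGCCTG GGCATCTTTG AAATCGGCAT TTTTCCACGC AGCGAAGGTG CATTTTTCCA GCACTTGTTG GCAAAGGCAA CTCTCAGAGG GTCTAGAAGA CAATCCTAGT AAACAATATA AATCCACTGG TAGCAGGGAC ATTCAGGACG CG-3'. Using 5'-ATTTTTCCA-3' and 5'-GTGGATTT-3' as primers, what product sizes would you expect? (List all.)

99 bp, 76 bp

The forward primer ATTTTTCCA matches the top strand at positions 29–37, 52–60.
The reverse primer's reverse complement is AAATCCAC, matching at positions 120–127.
Each forward site pairs with the reverse site to give a product ending at position 127: sizes 99, 76 bp.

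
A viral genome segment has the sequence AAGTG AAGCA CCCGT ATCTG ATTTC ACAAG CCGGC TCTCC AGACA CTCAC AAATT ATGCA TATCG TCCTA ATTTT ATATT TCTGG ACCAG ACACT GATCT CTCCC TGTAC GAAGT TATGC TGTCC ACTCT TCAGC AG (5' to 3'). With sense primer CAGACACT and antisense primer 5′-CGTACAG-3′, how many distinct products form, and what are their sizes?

Two products: 72 bp, 24 bp

The forward primer CAGACACT matches the top strand at positions 40–47, 88–95.
The reverse primer's reverse complement is CTGTACG, matching at positions 105–111.
Each forward site pairs with the reverse site to give a product ending at position 111: sizes 72, 24 bp.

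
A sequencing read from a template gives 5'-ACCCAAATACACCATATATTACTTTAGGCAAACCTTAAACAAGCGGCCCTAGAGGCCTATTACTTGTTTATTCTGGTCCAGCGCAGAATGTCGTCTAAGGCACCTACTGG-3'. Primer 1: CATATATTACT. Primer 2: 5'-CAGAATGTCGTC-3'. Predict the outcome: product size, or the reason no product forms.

Primer 1 (CATATATTACT) matches the top strand at positions 13–23 (3' end points downstream).
Primer 2 (CAGAATGTCGTC) also matches the top strand directly, at positions 84–95 — its reverse complement GACGACATTCTG is not present.
Both primers anneal to the bottom strand with 3' ends pointing the same way, so neither can prime synthesis back toward the other.

No product — both primers anneal to the same strand and extend in the same direction.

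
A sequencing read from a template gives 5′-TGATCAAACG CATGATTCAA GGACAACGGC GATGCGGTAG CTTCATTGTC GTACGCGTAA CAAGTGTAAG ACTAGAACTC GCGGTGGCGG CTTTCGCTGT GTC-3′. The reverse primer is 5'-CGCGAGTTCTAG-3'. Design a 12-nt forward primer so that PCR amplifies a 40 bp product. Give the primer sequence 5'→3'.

The reverse primer's reverse complement CTAGAACTCGCG matches the template at positions 72–83, so the product ends at position 83.
A 40 bp product then starts at position 83 − 40 + 1 = 44.
The forward primer is identical to the top strand there: CATTGTCGTACG.

5'-CATTGTCGTACG-3'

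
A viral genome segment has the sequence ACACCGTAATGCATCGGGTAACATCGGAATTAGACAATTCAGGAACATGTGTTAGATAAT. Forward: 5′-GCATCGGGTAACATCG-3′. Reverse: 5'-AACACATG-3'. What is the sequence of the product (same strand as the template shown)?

5'-GCATCGGGTAACATCGGAATTAGACAATTCAGGAACATGTGTT-3'

Scanning the template, GCATCGGGTAACATCG occurs at positions 11–26; this primer anneals to the bottom strand there with its 3' end pointing downstream.
Reverse complement of the reverse primer: CATGTGTT. This occurs on the top strand at positions 46–53.
The product is the template from position 11 through 53 (43 bp).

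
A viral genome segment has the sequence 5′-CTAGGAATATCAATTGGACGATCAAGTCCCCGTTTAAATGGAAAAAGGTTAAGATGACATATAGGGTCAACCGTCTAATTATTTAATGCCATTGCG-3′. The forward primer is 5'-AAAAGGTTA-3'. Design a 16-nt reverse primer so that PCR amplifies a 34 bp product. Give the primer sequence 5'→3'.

The forward primer binds at positions 43–51, so a 34 bp product ends at position 43 + 34 − 1 = 76.
The reverse primer anneals to the top strand over positions 61–76, i.e. to ATAGGGTCAACCGTCT.
Its sequence written 5'→3' is the reverse complement: AGACGGTTGACCCTAT.

5'-AGACGGTTGACCCTAT-3'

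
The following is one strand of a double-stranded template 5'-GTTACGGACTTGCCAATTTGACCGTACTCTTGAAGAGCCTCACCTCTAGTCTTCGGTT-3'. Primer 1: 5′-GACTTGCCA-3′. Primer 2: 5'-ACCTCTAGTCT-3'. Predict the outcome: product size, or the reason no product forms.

Primer 1 (GACTTGCCA) matches the top strand at positions 7–15 (3' end points downstream).
Primer 2 (ACCTCTAGTCT) also matches the top strand directly, at positions 42–52 — its reverse complement AGACTAGAGGT is not present.
Both primers anneal to the bottom strand with 3' ends pointing the same way, so neither can prime synthesis back toward the other.

No product — both primers anneal to the same strand and extend in the same direction.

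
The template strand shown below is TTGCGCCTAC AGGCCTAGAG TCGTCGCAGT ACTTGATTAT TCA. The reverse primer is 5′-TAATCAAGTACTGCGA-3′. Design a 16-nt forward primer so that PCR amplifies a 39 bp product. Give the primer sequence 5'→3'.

5'-TTGCGCCTACAGGCCT-3'

The reverse primer's reverse complement TCGCAGTACTTGATTA matches the template at positions 24–39, so the product ends at position 39.
A 39 bp product then starts at position 39 − 39 + 1 = 1.
The forward primer is identical to the top strand there: TTGCGCCTACAGGCCT.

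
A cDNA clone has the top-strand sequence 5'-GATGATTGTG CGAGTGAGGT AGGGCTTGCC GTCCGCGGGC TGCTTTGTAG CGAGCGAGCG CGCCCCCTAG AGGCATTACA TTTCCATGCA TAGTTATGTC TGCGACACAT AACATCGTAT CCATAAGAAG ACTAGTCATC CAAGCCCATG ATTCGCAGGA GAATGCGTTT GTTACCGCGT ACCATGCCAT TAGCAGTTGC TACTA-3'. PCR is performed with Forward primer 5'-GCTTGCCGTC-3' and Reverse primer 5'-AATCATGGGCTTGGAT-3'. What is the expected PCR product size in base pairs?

Forward primer GCTTGCCGTC is found on the top strand at positions 24–33.
Reverse complement of the reverse primer: ATCCAAGCCCATGATT. This occurs on the top strand at positions 138–153.
Amplicon spans positions 24–153: 130 bp.

130 bp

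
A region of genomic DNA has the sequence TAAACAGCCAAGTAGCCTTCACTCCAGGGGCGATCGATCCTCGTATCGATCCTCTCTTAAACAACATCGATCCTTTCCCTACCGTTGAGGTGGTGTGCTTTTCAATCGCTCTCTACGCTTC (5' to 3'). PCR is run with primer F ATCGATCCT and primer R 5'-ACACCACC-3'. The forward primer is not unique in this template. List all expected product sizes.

64 bp, 52 bp, 31 bp

The forward primer ATCGATCCT matches the top strand at positions 33–41, 45–53, 66–74.
The reverse primer's reverse complement is GGTGGTGT, matching at positions 89–96.
Each forward site pairs with the reverse site to give a product ending at position 96: sizes 64, 52, 31 bp.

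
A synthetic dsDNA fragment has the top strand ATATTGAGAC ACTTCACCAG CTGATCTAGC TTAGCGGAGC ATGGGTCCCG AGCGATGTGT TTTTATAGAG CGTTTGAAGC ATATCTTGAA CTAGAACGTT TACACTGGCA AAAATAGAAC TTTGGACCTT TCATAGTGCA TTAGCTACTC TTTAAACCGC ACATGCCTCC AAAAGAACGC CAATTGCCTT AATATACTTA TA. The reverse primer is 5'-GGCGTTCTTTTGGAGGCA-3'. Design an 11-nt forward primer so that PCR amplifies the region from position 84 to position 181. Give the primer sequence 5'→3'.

The reverse primer's reverse complement TGCCTCCAAAAGAACGCC matches the template at positions 164–181; the product starts at position 84.
The forward primer is identical to the top strand over positions 84–94: TCTTGAACTAG.

5'-TCTTGAACTAG-3'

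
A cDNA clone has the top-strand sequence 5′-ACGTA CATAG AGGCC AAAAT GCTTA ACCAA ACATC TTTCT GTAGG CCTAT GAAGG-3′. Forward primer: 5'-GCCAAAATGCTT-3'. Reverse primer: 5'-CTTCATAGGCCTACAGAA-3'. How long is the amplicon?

42 bp

Scanning the template, GCCAAAATGCTT occurs at positions 13–24; this primer anneals to the bottom strand there with its 3' end pointing downstream.
Reverse complement of the reverse primer: TTCTGTAGGCCTATGAAG. This occurs on the top strand at positions 37–54.
The product runs from position 13 to position 54, so its length is 54 − 13 + 1 = 42 bp.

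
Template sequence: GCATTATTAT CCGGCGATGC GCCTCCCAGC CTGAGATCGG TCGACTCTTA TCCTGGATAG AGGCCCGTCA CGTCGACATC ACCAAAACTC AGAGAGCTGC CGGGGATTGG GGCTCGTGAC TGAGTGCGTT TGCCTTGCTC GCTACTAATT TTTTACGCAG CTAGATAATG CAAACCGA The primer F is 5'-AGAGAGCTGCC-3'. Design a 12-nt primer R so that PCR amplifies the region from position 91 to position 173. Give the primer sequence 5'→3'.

The product's 3' end on the top strand is position 173.
The reverse primer anneals to the top strand over positions 162–173, i.e. to TAGATAATGCAA.
Its sequence written 5'→3' is the reverse complement: TTGCATTATCTA.

5'-TTGCATTATCTA-3'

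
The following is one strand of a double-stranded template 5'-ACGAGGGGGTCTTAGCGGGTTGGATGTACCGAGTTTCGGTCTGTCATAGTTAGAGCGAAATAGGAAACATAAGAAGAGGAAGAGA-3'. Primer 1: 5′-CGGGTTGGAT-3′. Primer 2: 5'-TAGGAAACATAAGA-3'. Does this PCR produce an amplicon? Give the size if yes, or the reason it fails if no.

No product — both primers anneal to the same strand and extend in the same direction.

Primer 1 (CGGGTTGGAT) matches the top strand at positions 16–25 (3' end points downstream).
Primer 2 (TAGGAAACATAAGA) also matches the top strand directly, at positions 61–74 — its reverse complement TCTTATGTTTCCTA is not present.
Both primers anneal to the bottom strand with 3' ends pointing the same way, so neither can prime synthesis back toward the other.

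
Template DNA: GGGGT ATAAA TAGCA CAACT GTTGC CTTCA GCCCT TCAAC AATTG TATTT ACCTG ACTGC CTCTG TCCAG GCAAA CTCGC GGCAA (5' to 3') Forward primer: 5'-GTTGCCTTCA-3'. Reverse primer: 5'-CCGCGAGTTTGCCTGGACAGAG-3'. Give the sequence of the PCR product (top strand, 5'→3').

The forward primer matches the template at positions 21–30.
The reverse primer's reverse complement is CTCTGTCCAGGCAAACTCGCGG, which matches the template at positions 61–82.
The product is the template from position 21 through 82 (62 bp).

5'-GTTGCCTTCAGCCCTTCAACAATTGTATTTACCTGACTGCCTCTGTCCAGGCAAACTCGCGG-3'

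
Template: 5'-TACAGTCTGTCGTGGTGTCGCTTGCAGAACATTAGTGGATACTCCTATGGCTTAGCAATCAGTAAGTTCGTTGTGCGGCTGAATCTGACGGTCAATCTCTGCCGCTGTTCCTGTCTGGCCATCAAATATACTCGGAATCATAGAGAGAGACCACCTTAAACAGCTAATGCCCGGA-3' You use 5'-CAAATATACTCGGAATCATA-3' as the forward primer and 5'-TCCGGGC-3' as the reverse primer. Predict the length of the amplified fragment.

53 bp

Forward primer CAAATATACTCGGAATCATA is found on the top strand at positions 123–142.
The reverse primer's reverse complement is GCCCGGA, which matches the template at positions 169–175.
Product length = (reverse-primer end) − (forward-primer start) + 1 = 175 − 123 + 1 = 53 bp.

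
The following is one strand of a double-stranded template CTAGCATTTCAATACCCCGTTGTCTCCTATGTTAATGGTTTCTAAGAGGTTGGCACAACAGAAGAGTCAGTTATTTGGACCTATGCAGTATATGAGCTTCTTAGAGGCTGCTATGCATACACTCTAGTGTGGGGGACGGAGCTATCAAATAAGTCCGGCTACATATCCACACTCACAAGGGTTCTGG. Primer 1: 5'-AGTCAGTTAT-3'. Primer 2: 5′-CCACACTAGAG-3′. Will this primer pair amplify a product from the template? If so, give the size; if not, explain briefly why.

Yes — a 68 bp product.

Primer 1 (AGTCAGTTAT) matches the top strand at positions 65–74; it acts as a forward primer.
Primer 2's reverse complement is CTCTAGTGTGG, matching the top strand at positions 122–132; it acts as a reverse primer.
The 3' ends face each other across positions 65–132, giving a 68 bp product.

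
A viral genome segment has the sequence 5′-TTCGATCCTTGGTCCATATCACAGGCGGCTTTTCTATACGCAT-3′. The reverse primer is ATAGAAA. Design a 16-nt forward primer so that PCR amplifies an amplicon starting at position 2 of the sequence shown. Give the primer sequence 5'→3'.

The reverse primer's reverse complement TTTCTAT matches the template at positions 31–37; the product starts at position 2.
The forward primer is identical to the top strand over positions 2–17: TCGATCCTTGGTCCAT.

5'-TCGATCCTTGGTCCAT-3'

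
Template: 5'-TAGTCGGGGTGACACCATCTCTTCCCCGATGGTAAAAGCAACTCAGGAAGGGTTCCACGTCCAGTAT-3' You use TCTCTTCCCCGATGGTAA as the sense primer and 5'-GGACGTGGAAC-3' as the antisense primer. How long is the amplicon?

Scanning the template, TCTCTTCCCCGATGGTAA occurs at positions 18–35; this primer anneals to the bottom strand there with its 3' end pointing downstream.
Taking the reverse complement of GGACGTGGAAC gives GTTCCACGTCC, found at positions 52–62 on the template; the primer anneals here to the top strand with its 3' end pointing upstream.
Amplicon spans positions 18–62: 45 bp.

45 bp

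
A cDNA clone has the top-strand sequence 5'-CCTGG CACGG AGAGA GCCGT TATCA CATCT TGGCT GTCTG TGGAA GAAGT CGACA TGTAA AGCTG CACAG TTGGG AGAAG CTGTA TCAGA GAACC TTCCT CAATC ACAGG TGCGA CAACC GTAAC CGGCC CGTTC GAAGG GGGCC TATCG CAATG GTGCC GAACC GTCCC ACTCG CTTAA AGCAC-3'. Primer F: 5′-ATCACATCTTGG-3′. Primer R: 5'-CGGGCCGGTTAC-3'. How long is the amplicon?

Scanning the template, ATCACATCTTGG occurs at positions 22–33; this primer anneals to the bottom strand there with its 3' end pointing downstream.
Reverse complement of the reverse primer: GTAACCGGCCCG. This occurs on the top strand at positions 121–132.
Product length = (reverse-primer end) − (forward-primer start) + 1 = 132 − 22 + 1 = 111 bp.

111 bp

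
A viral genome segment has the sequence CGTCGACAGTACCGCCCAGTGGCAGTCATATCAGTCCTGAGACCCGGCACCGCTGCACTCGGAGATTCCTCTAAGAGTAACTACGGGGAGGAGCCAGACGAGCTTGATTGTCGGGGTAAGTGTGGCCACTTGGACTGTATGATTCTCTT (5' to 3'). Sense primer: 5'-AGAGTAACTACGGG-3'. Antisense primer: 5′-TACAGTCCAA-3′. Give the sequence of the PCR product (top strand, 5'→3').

5'-AGAGTAACTACGGGGAGGAGCCAGACGAGCTTGATTGTCGGGGTAAGTGTGGCCACTTGGACTGTA-3'

Scanning the template, AGAGTAACTACGGG occurs at positions 74–87; this primer anneals to the bottom strand there with its 3' end pointing downstream.
The reverse primer's reverse complement is TTGGACTGTA, which matches the template at positions 130–139.
The product is the template from position 74 through 139 (66 bp).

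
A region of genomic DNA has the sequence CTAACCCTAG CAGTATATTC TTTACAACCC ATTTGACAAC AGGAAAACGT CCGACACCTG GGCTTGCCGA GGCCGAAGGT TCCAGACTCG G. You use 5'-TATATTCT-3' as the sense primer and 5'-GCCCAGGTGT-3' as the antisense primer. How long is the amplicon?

Scanning the template, TATATTCT occurs at positions 14–21; this primer anneals to the bottom strand there with its 3' end pointing downstream.
The reverse primer's reverse complement is ACACCTGGGC, which matches the template at positions 54–63.
Product length = (reverse-primer end) − (forward-primer start) + 1 = 63 − 14 + 1 = 50 bp.

50 bp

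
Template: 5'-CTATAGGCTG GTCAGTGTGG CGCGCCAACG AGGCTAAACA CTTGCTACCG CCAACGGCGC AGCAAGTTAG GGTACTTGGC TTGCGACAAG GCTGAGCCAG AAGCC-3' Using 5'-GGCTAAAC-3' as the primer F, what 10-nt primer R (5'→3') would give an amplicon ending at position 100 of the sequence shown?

5'-CTGGCTCAGC-3'

The forward primer binds at positions 32–39; the product's 3' end on the top strand is position 100.
The reverse primer anneals to the top strand over positions 91–100, i.e. to GCTGAGCCAG.
Its sequence written 5'→3' is the reverse complement: CTGGCTCAGC.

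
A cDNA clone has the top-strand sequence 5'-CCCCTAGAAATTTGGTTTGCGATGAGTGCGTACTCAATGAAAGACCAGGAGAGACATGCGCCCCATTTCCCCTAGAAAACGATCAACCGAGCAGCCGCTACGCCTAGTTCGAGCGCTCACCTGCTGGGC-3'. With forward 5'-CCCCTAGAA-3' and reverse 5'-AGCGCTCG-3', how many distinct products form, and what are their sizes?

The forward primer CCCCTAGAA matches the top strand at positions 1–9, 69–77.
The reverse primer's reverse complement is CGAGCGCT, matching at positions 110–117.
Each forward site pairs with the reverse site to give a product ending at position 117: sizes 117, 49 bp.

Two products: 117 bp, 49 bp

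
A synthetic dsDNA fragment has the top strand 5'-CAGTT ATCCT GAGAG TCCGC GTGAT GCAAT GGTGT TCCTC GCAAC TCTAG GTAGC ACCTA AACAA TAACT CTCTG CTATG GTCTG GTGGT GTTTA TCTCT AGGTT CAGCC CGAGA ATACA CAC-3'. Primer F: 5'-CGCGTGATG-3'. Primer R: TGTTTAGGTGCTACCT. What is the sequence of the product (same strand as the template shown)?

5'-CGCGTGATGCAATGGTGTTCCTCGCAACTCTAGGTAGCACCTAAACA-3'

The forward primer matches the template at positions 18–26.
Reverse complement of the reverse primer: AGGTAGCACCTAAACA. This occurs on the top strand at positions 49–64.
The product is the template from position 18 through 64 (47 bp).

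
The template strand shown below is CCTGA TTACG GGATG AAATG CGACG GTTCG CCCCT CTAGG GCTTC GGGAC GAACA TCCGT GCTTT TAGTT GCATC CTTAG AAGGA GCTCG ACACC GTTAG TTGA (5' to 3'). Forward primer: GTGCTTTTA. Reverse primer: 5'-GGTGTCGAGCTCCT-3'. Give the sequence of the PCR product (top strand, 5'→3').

Scanning the template, GTGCTTTTA occurs at positions 59–67; this primer anneals to the bottom strand there with its 3' end pointing downstream.
Reverse complement of the reverse primer: AGGAGCTCGACACC. This occurs on the top strand at positions 82–95.
The product is the template from position 59 through 95 (37 bp).

5'-GTGCTTTTAGTTGCATCCTTAGAAGGAGCTCGACACC-3'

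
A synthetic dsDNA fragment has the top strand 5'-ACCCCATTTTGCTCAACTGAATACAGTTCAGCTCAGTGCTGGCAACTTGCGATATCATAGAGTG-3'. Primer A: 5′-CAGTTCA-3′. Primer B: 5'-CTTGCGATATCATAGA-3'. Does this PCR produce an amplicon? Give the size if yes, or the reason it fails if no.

No product — both primers anneal to the same strand and extend in the same direction.

Primer A (CAGTTCA) matches the top strand at positions 24–30 (3' end points downstream).
Primer B (CTTGCGATATCATAGA) also matches the top strand directly, at positions 46–61 — its reverse complement TCTATGATATCGCAAG is not present.
Both primers anneal to the bottom strand with 3' ends pointing the same way, so neither can prime synthesis back toward the other.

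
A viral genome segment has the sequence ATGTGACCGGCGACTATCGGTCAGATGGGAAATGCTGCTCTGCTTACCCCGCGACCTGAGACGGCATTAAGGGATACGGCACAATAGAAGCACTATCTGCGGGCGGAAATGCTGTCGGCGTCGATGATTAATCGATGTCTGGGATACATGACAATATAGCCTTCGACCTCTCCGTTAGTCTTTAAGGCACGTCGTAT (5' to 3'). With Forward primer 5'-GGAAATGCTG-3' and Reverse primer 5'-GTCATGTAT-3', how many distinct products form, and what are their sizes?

Two products: 125 bp, 48 bp

The forward primer GGAAATGCTG matches the top strand at positions 28–37, 105–114.
The reverse primer's reverse complement is ATACATGAC, matching at positions 144–152.
Each forward site pairs with the reverse site to give a product ending at position 152: sizes 125, 48 bp.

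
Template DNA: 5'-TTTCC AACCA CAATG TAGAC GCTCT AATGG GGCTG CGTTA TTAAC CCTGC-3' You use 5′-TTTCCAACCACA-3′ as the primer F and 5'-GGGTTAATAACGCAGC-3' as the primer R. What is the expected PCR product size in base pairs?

47 bp

Scanning the template, TTTCCAACCACA occurs at positions 1–12; this primer anneals to the bottom strand there with its 3' end pointing downstream.
The reverse primer's reverse complement is GCTGCGTTATTAACCC, which matches the template at positions 32–47.
Product length = (reverse-primer end) − (forward-primer start) + 1 = 47 − 1 + 1 = 47 bp.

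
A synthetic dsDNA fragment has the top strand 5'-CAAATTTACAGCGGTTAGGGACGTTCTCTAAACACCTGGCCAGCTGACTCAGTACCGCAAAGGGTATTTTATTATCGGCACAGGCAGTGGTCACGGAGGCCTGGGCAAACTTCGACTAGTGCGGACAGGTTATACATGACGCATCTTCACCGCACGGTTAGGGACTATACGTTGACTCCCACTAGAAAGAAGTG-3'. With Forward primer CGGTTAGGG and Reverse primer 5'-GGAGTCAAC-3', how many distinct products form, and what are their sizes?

Two products: 168 bp, 25 bp

The forward primer CGGTTAGGG matches the top strand at positions 12–20, 155–163.
The reverse primer's reverse complement is GTTGACTCC, matching at positions 171–179.
Each forward site pairs with the reverse site to give a product ending at position 179: sizes 168, 25 bp.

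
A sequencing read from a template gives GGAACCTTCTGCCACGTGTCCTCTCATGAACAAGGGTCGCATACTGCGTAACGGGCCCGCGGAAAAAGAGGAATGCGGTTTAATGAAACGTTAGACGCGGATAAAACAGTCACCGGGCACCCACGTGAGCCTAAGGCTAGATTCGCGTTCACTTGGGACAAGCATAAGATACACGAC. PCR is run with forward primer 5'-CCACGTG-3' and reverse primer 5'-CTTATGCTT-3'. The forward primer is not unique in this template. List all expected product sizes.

157 bp, 48 bp

The forward primer CCACGTG matches the top strand at positions 12–18, 121–127.
The reverse primer's reverse complement is AAGCATAAG, matching at positions 160–168.
Each forward site pairs with the reverse site to give a product ending at position 168: sizes 157, 48 bp.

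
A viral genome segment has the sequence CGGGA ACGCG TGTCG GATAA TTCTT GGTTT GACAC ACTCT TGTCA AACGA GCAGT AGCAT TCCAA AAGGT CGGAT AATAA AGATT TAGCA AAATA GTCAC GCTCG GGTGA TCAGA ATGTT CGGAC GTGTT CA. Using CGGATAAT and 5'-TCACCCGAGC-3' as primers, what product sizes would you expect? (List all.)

97 bp, 40 bp

The forward primer CGGATAAT matches the top strand at positions 14–21, 71–78.
The reverse primer's reverse complement is GCTCGGGTGA, matching at positions 101–110.
Each forward site pairs with the reverse site to give a product ending at position 110: sizes 97, 40 bp.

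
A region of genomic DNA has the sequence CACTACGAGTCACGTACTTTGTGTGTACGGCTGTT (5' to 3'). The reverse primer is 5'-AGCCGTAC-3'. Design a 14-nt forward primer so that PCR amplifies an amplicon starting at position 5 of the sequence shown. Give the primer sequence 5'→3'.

The reverse primer's reverse complement GTACGGCT matches the template at positions 25–32; the product starts at position 5.
The forward primer is identical to the top strand over positions 5–18: ACGAGTCACGTACT.

5'-ACGAGTCACGTACT-3'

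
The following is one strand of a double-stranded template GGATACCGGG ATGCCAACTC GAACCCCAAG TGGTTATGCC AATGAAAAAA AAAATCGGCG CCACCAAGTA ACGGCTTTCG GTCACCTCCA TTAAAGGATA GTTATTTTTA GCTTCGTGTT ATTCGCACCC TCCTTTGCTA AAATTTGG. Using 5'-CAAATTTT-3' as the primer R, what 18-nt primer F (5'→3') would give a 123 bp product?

5'-CCCAAGTGGTTATGCCAA-3'

The reverse primer's reverse complement AAAATTTG matches the template at positions 140–147, so the product ends at position 147.
A 123 bp product then starts at position 147 − 123 + 1 = 25.
The forward primer is identical to the top strand there: CCCAAGTGGTTATGCCAA.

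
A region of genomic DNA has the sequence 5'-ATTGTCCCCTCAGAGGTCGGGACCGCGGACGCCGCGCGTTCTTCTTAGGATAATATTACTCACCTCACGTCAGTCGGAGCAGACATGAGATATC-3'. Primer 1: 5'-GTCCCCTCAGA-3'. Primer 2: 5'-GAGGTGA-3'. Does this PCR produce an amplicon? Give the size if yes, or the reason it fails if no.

Yes — a 63 bp product.

Primer 1 (GTCCCCTCAGA) matches the top strand at positions 4–14; it acts as a forward primer.
Primer 2's reverse complement is TCACCTC, matching the top strand at positions 60–66; it acts as a reverse primer.
The 3' ends face each other across positions 4–66, giving a 63 bp product.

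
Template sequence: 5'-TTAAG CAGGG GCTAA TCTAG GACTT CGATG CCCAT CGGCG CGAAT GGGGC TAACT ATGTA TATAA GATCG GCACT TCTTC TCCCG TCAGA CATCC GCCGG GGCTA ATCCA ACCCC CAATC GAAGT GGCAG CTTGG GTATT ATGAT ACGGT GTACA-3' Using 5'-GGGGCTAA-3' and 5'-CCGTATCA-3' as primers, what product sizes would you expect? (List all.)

142 bp, 104 bp, 51 bp

The forward primer GGGGCTAA matches the top strand at positions 8–15, 46–53, 99–106.
The reverse primer's reverse complement is TGATACGG, matching at positions 142–149.
Each forward site pairs with the reverse site to give a product ending at position 149: sizes 142, 104, 51 bp.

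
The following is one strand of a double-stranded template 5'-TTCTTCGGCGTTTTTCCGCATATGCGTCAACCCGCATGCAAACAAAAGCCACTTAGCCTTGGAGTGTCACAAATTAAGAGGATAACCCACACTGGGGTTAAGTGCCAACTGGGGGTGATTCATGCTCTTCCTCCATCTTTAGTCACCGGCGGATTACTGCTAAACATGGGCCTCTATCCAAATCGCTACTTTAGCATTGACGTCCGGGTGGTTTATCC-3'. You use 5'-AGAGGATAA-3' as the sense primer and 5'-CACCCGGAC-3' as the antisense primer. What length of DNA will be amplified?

134 bp

The forward primer matches the template at positions 77–85.
Reverse complement of the reverse primer: GTCCGGGTG. This occurs on the top strand at positions 202–210.
Amplicon spans positions 77–210: 134 bp.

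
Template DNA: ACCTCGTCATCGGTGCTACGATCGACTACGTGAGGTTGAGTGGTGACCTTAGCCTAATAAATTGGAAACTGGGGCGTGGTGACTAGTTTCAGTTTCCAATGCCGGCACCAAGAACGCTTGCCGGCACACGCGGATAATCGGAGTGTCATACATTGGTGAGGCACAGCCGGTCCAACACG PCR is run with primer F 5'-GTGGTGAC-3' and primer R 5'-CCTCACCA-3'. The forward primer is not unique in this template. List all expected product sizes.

122 bp, 86 bp

The forward primer GTGGTGAC matches the top strand at positions 40–47, 76–83.
The reverse primer's reverse complement is TGGTGAGG, matching at positions 154–161.
Each forward site pairs with the reverse site to give a product ending at position 161: sizes 122, 86 bp.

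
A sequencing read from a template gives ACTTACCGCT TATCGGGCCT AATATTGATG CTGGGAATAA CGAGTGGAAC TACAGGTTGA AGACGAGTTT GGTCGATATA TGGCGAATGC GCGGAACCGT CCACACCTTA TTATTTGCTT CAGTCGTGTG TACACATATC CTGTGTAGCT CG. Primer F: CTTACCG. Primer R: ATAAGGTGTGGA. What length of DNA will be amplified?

Scanning the template, CTTACCG occurs at positions 2–8; this primer anneals to the bottom strand there with its 3' end pointing downstream.
Reverse complement of the reverse primer: TCCACACCTTAT. This occurs on the top strand at positions 100–111.
The product runs from position 2 to position 111, so its length is 111 − 2 + 1 = 110 bp.

110 bp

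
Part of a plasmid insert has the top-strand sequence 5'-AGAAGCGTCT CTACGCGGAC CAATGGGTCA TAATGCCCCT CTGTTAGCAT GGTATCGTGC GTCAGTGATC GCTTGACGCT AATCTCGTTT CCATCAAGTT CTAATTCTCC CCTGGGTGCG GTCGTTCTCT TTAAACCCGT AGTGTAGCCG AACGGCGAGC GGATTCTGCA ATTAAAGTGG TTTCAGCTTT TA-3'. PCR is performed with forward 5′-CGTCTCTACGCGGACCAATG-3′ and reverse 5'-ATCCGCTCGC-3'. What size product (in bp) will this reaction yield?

The forward primer matches the template at positions 6–25.
The reverse primer's reverse complement is GCGAGCGGAT, which matches the template at positions 155–164.
Product length = (reverse-primer end) − (forward-primer start) + 1 = 164 − 6 + 1 = 159 bp.

159 bp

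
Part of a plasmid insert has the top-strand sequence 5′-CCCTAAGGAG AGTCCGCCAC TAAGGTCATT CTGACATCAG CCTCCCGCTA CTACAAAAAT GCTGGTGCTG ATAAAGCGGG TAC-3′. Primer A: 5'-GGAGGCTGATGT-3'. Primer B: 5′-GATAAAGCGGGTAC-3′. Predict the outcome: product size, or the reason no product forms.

Primer A (GGAGGCTGATGT) has reverse complement ACATCAGCCTCC, which matches the top strand at positions 34–45; primer A anneals to the top strand there with its 3' end pointing upstream toward position 34.
Primer B (GATAAAGCGGGTAC) matches the top strand directly at positions 70–83; it anneals to the bottom strand with its 3' end pointing downstream toward position 83.
The 3' ends diverge (primer A extends toward position 1, primer B toward position 83), so the primers never converge on a shared product.

No product — the primers' 3' ends point away from each other.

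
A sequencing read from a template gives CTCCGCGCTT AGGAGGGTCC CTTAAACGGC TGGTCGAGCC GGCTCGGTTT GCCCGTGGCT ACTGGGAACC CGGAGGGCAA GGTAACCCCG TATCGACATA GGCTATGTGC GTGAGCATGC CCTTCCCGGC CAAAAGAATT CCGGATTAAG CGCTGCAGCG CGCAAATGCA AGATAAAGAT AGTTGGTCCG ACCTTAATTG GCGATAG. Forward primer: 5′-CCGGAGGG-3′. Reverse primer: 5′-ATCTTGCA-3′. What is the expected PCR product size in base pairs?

Scanning the template, CCGGAGGG occurs at positions 70–77; this primer anneals to the bottom strand there with its 3' end pointing downstream.
The reverse primer's reverse complement is TGCAAGAT, which matches the template at positions 167–174.
The product runs from position 70 to position 174, so its length is 174 − 70 + 1 = 105 bp.

105 bp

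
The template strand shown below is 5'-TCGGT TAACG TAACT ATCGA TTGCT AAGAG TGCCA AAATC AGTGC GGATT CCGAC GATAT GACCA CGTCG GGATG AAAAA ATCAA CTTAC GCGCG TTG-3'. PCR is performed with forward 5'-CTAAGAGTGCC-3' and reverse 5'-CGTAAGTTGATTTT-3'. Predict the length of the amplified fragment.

Forward primer CTAAGAGTGCC is found on the top strand at positions 24–34.
Reverse complement of the reverse primer: AAAATCAACTTACG. This occurs on the top strand at positions 78–91.
Product length = (reverse-primer end) − (forward-primer start) + 1 = 91 − 24 + 1 = 68 bp.

68 bp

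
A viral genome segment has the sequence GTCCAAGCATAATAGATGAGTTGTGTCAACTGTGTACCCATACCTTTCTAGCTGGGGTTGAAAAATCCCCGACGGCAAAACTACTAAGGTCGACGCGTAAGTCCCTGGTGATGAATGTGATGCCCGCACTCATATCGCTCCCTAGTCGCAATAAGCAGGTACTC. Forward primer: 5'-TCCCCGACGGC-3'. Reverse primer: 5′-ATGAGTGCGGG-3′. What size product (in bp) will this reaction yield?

Forward primer TCCCCGACGGC is found on the top strand at positions 66–76.
Reverse complement of the reverse primer: CCCGCACTCAT. This occurs on the top strand at positions 123–133.
The product runs from position 66 to position 133, so its length is 133 − 66 + 1 = 68 bp.

68 bp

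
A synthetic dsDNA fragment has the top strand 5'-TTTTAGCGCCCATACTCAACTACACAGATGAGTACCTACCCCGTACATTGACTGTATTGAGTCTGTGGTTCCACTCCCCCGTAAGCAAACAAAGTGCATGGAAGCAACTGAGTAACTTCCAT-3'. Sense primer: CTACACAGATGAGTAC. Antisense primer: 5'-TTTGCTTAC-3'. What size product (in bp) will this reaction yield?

The forward primer matches the template at positions 20–35.
The reverse primer's reverse complement is GTAAGCAAA, which matches the template at positions 81–89.
The product runs from position 20 to position 89, so its length is 89 − 20 + 1 = 70 bp.

70 bp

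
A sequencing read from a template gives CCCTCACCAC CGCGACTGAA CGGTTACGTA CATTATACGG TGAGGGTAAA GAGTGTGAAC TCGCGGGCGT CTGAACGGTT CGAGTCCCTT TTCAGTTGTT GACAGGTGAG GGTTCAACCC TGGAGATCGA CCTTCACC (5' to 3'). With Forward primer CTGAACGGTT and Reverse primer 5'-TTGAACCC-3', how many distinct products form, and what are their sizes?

Two products: 102 bp, 47 bp

The forward primer CTGAACGGTT matches the top strand at positions 16–25, 71–80.
The reverse primer's reverse complement is GGGTTCAA, matching at positions 110–117.
Each forward site pairs with the reverse site to give a product ending at position 117: sizes 102, 47 bp.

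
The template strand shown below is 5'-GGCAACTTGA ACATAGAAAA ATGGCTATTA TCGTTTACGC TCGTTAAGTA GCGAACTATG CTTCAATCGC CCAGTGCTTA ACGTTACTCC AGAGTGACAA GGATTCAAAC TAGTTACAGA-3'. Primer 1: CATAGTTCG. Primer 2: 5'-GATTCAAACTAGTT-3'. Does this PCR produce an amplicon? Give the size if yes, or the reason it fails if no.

Primer 1 (CATAGTTCG) has reverse complement CGAACTATG, which matches the top strand at positions 52–60; primer 1 anneals to the top strand there with its 3' end pointing upstream toward position 52.
Primer 2 (GATTCAAACTAGTT) matches the top strand directly at positions 102–115; it anneals to the bottom strand with its 3' end pointing downstream toward position 115.
The 3' ends diverge (primer 1 extends toward position 1, primer 2 toward position 120), so the primers never converge on a shared product.

No product — the primers' 3' ends point away from each other.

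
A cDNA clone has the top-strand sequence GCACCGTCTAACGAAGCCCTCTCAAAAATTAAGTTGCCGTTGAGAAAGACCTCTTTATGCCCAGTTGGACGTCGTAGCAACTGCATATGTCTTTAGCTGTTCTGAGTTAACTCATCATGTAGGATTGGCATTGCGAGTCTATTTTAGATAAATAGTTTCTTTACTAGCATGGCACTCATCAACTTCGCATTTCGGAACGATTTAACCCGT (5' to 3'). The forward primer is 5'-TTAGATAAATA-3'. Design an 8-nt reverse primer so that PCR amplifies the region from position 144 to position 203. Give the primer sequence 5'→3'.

The product's 3' end on the top strand is position 203.
The reverse primer anneals to the top strand over positions 196–203, i.e. to AACGATTT.
Its sequence written 5'→3' is the reverse complement: AAATCGTT.

5'-AAATCGTT-3'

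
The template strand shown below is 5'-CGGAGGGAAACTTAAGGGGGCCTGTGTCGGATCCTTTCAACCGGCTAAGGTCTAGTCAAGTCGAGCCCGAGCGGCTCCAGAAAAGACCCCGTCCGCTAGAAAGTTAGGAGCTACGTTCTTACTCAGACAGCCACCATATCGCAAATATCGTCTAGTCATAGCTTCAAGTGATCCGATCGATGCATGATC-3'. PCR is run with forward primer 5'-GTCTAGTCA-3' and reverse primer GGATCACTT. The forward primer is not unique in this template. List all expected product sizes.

The forward primer GTCTAGTCA matches the top strand at positions 50–58, 150–158.
The reverse primer's reverse complement is AAGTGATCC, matching at positions 166–174.
Each forward site pairs with the reverse site to give a product ending at position 174: sizes 125, 25 bp.

125 bp, 25 bp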